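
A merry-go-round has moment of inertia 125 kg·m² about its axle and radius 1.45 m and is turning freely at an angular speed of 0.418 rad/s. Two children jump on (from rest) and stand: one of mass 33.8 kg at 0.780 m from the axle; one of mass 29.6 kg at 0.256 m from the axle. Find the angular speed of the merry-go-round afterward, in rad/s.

No external torque acts about the axle; L_before = L_after.
Added inertia Σmr² = (33.8)(0.780)² + (29.6)(0.256)² = 22.50 kg·m²; I_f = 125.0 + 22.50 = 147.5 kg·m².
ω_f = I_p ω_i / I_f = (125.0)(0.418) / 147.5 = 0.3542 rad/s.

ω_f ≈ 0.354 rad/s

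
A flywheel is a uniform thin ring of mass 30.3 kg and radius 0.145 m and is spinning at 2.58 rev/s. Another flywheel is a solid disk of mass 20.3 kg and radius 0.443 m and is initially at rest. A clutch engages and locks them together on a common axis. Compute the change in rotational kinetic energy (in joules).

ΔKE ≈ -63.4 J

No external torque acts about the common axis, so total angular momentum is conserved.
Moments of inertia: I_A = (30.3)(0.145)² = 0.6371 kg·m²; I_B = ½(20.3)(0.443)² = 1.992 kg·m².
Taking A's sense as positive: L = (0.6371)(2.58) = 1.644 kg·m²·rev/s.
Combined I = 0.6371 + 1.992 = 2.629 kg·m².
ω_f = L / I = 1.644 / 2.629 = 0.6252 rev/s.
KE_i = ½ΣIω² = 83.70 J; KE_f = ½(2.629)(3.928)² = 20.28 J.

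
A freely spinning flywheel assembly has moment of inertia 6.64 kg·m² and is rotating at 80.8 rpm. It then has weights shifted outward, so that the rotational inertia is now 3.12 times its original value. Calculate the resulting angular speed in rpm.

With no external torque about the axis, L is conserved: I₁ω₁ = I₂ω₂.
I₂ = 3.12 × 6.64 = 20.72 kg·m².
ω₂ = I₁ω₁ / I₂ = (6.640)(80.8 rpm) / (20.72) = 25.90 rpm.

ω₂ ≈ 25.9 rpm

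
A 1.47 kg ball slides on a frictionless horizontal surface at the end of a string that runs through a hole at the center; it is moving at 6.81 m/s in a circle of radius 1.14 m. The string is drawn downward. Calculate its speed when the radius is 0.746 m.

Central (radial) force ⇒ zero torque about the center ⇒ m v r is constant.
v₂ = v₁ r₁ / r₂ = (6.81)(1.14) / (0.746) = 10.41 m/s.

v₂ ≈ 10.4 m/s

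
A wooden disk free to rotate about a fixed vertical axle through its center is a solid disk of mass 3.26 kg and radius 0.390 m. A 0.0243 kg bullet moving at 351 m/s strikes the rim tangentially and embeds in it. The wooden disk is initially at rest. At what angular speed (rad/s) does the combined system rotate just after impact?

The axle reaction passes through the axle and exerts no torque about it; angular momentum about the axle is conserved through the impact.
I_p = ½(3.26)(0.390)² = 0.2479 kg·m². Taking the sense of the bullet's angular momentum as positive, L_{bullet} = m v R = (0.0243)(351)(0.390) = 3.326 kg·m²/s.
L_i = 0 + 3.326 = 3.326 kg·m²/s.
After sticking, I_f = I_p + m R² = 0.2479 + (0.0243)(0.390)² = 0.2516 kg·m².
ω_f = L_i / I_f = 3.326 / 0.2516 = 13.22 rad/s.

|ω_f| ≈ 13.2 rad/s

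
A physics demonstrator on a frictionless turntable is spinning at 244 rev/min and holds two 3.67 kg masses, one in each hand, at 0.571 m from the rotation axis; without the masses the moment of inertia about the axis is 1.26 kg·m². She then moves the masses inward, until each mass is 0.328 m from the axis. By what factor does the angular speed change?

ω₂/ω₁ ≈ 1.78

No external torque acts about the spin axis, so angular momentum is conserved.
I₁ = 1.26 + 2(3.67)(0.571)² = 3.653 kg·m²; I₂ = 1.26 + 2(3.67)(0.328)² = 2.050 kg·m².
ω₂/ω₁ = I₁/I₂ = 3.653 / 2.050 = 1.782.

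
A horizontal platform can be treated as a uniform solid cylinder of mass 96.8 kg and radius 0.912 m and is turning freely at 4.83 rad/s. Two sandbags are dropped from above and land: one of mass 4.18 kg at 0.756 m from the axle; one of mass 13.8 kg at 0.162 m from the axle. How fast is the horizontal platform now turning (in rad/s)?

No external torque acts about the axle; L_before = L_after.
I_p = ½(96.8)(0.912)² = 40.26 kg·m².
Added inertia Σmr² = (4.18)(0.756)² + (13.8)(0.162)² = 2.751 kg·m²; I_f = 40.26 + 2.751 = 43.01 kg·m².
ω_f = I_p ω_i / I_f = (40.26)(4.83) / 43.01 = 4.521 rad/s.

ω_f ≈ 4.52 rad/s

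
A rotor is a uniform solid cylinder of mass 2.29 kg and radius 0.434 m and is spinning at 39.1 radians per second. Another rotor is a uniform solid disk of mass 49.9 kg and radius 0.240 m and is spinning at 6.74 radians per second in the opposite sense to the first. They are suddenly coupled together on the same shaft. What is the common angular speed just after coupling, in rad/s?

|ω_f| ≈ 0.758 rad/s

No external torque acts about the common axis, so total angular momentum is conserved.
Moments of inertia: I_A = ½(2.29)(0.434)² = 0.2157 kg·m²; I_B = ½(49.9)(0.240)² = 1.437 kg·m².
Taking A's sense as positive: L = (0.2157)(39.1) − (1.437)(6.74) = -1.254 kg·m²·rad/s.
Combined I = 0.2157 + 1.437 = 1.653 kg·m².
ω_f = L / I = -1.254 / 1.653 = -0.7585 rad/s.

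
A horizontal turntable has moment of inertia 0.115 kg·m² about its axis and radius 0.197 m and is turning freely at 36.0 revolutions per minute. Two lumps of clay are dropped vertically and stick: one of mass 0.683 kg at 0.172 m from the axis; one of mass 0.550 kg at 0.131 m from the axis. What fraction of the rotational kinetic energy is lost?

The added mass arrives with no angular momentum about the axis, and any external torque about the axis is negligible, so the system's angular momentum is conserved.
Added inertia Σmr² = (0.683)(0.172)² + (0.550)(0.131)² = 0.02964 kg·m²; I_f = 0.1150 + 0.02964 = 0.1446 kg·m².
ω_f = I_p ω_i / I_f = (0.1150)(36.0) / 0.1446 = 28.62 rpm.
KE_i = ½(0.1150)(3.770 rad/s)² = 0.8172 J; KE_f = ½(0.1446)(2.997)² = 0.6497 J.
Fraction lost = 0.2049.

fraction ≈ 0.205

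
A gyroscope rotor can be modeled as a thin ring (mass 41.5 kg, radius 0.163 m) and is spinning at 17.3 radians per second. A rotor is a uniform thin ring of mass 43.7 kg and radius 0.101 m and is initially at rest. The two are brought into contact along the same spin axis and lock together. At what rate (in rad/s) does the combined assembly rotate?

The coupling torques are internal; angular momentum about the shared axis is conserved.
Moments of inertia: I_A = (41.5)(0.163)² = 1.103 kg·m²; I_B = (43.7)(0.101)² = 0.4458 kg·m².
Taking A's sense as positive: L = (1.103)(17.3) = 19.08 kg·m²·rad/s.
Combined I = 1.103 + 0.4458 = 1.548 kg·m².
ω_f = L / I = 19.08 / 1.548 = 12.32 rad/s.

|ω_f| ≈ 12.3 rad/s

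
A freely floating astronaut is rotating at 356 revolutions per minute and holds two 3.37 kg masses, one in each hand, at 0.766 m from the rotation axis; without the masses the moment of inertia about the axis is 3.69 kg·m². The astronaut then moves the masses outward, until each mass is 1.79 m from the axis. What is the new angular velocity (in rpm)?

Angular momentum about the spin axis is conserved since the torque about it is zero.
I₁ = 3.69 + 2(3.37)(0.766)² = 7.645 kg·m²; I₂ = 3.69 + 2(3.37)(1.79)² = 25.29 kg·m².
ω₂ = I₁ω₁ / I₂ = (7.645)(356 rpm) / (25.29) = 107.6 rpm.

ω₂ ≈ 108 rpm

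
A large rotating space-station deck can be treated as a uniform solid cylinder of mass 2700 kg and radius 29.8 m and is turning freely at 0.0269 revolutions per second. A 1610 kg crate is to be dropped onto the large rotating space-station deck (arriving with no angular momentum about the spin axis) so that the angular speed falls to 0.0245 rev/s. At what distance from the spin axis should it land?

r ≈ 8.54 m

The added mass arrives with no angular momentum about the spin axis, and any external torque about the spin axis is negligible, so the system's angular momentum is conserved.
I_p = ½(2700)(29.8)² = 1.199e+06 kg·m².
I_p ω_i = (I_p + m r²) ω_f ⇒ m r² = I_p(ω_i/ω_f − 1) = 1.199e+06(0.0269/0.0245 − 1) = 1.174e+05 kg·m².
r = √(1.174e+05/1610) = 8.541 m.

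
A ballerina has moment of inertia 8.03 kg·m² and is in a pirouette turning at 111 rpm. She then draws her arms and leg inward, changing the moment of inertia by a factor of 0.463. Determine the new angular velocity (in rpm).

ω₂ ≈ 240 rpm

Angular momentum about the spin axis is conserved since the torque about it is zero.
I₂ = 0.463 × 8.03 = 3.718 kg·m².
ω₂ = I₁ω₁ / I₂ = (8.030)(111 rpm) / (3.718) = 239.7 rpm.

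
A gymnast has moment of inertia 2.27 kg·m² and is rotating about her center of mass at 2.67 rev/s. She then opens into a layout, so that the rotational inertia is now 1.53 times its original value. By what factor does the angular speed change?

ω₂/ω₁ ≈ 0.654

With no external torque about the axis, L is conserved: I₁ω₁ = I₂ω₂.
I₂ = 1.53 × 2.27 = 3.473 kg·m².
ω₂/ω₁ = I₁/I₂ = 2.270 / 3.473 = 0.6536.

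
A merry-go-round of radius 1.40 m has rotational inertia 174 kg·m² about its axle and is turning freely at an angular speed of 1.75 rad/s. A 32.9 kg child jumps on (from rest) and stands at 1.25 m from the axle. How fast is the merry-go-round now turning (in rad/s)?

No external torque acts about the axle; L_before = L_after.
Added inertia Σmr² = (32.9)(1.25)² = 51.41 kg·m²; I_f = 174.0 + 51.41 = 225.4 kg·m².
ω_f = I_p ω_i / I_f = (174.0)(1.75) / 225.4 = 1.351 rad/s.

ω_f ≈ 1.35 rad/s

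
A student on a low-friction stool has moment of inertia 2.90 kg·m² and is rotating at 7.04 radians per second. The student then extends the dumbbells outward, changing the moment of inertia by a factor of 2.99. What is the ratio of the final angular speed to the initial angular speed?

ω₂/ω₁ ≈ 0.334

Angular momentum about the spin axis is conserved since the torque about it is zero.
I₂ = 2.99 × 2.90 = 8.671 kg·m².
ω₂/ω₁ = I₁/I₂ = 2.900 / 8.671 = 0.3344.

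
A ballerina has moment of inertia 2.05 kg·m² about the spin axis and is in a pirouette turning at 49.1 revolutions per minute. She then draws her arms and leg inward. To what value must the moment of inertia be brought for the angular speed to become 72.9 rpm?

No external torque acts about the spin axis, so angular momentum is conserved.
I₂ = I₁ω₁ / ω₂ = (2.05)(49.1) / (72.9) = 1.381 kg·m².

I₂ ≈ 1.38 kg·m²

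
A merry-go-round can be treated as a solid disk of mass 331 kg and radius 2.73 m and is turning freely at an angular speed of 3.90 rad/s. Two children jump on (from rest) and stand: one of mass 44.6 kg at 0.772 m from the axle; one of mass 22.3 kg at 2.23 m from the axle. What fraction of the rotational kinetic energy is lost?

No external torque acts about the axle; L_before = L_after.
I_p = ½(331)(2.73)² = 1233 kg·m².
Added inertia Σmr² = (44.6)(0.772)² + (22.3)(2.23)² = 137.5 kg·m²; I_f = 1233 + 137.5 = 1371 kg·m².
ω_f = I_p ω_i / I_f = (1233)(3.90) / 1371 = 3.509 rad/s.
KE_i = ½(1233)(3.900 rad/s)² = 9380 J; KE_f = ½(1371)(3.509)² = 8440 J.
Fraction lost = 0.1003.

fraction ≈ 0.100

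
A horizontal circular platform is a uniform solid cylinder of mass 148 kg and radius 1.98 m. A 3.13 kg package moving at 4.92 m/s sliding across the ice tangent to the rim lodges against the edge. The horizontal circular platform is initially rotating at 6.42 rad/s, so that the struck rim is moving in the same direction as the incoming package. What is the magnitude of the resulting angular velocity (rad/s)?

About the central axle the impulsive forces during the collision are internal, so angular momentum about that axis is conserved.
I_p = ½(148)(1.98)² = 290.1 kg·m². Taking the sense of the package's angular momentum as positive, L_{package} = m v R = (3.13)(4.92)(1.98) = 30.49 kg·m²/s.
L_i = +I_p ω_p + m v R = +(290.1)(6.42) + 30.49 = 1893 kg·m²/s.
After sticking, I_f = I_p + m R² = 290.1 + (3.13)(1.98)² = 302.4 kg·m².
ω_f = L_i / I_f = 1893 / 302.4 = 6.260 rad/s.

|ω_f| ≈ 6.26 rad/s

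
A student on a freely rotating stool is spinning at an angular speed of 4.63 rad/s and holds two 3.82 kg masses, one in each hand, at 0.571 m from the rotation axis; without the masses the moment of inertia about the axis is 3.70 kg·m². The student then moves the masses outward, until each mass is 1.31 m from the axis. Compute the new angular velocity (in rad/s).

Angular momentum about the spin axis is conserved since the torque about it is zero.
I₁ = 3.70 + 2(3.82)(0.571)² = 6.191 kg·m²; I₂ = 3.70 + 2(3.82)(1.31)² = 16.81 kg·m².
ω₂ = I₁ω₁ / I₂ = (6.191)(4.63 rad/s) / (16.81) = 1.705 rad/s.

ω₂ ≈ 1.71 rad/s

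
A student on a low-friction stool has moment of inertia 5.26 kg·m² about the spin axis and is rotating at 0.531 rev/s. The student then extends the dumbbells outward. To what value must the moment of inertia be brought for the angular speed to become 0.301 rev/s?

I₂ ≈ 9.28 kg·m²

Angular momentum about the spin axis is conserved since the torque about it is zero.
I₂ = I₁ω₁ / ω₂ = (5.26)(0.531) / (0.301) = 9.279 kg·m².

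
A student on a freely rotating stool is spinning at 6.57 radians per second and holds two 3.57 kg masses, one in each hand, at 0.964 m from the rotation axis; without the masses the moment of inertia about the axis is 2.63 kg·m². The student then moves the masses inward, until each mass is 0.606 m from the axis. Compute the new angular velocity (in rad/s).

Angular momentum about the spin axis is conserved since the torque about it is zero.
I₁ = 2.63 + 2(3.57)(0.964)² = 9.265 kg·m²; I₂ = 2.63 + 2(3.57)(0.606)² = 5.252 kg·m².
ω₂ = I₁ω₁ / I₂ = (9.265)(6.57 rad/s) / (5.252) = 11.59 rad/s.

ω₂ ≈ 11.6 rad/s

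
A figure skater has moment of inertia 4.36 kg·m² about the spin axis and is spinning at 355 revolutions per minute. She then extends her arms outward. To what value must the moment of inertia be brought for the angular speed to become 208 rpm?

I₂ ≈ 7.44 kg·m²

With no external torque about the axis, L is conserved: I₁ω₁ = I₂ω₂.
I₂ = I₁ω₁ / ω₂ = (4.36)(355) / (208) = 7.441 kg·m².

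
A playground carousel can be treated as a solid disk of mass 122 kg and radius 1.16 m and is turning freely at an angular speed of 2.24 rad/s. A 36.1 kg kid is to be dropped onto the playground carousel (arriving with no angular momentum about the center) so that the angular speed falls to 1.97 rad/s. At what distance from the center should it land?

No external torque acts about the center; L_before = L_after.
I_p = ½(122)(1.16)² = 82.08 kg·m².
I_p ω_i = (I_p + m r²) ω_f ⇒ m r² = I_p(ω_i/ω_f − 1) = 82.08(2.24/1.97 − 1) = 11.25 kg·m².
r = √(11.25/36.1) = 0.5582 m.

r ≈ 0.558 m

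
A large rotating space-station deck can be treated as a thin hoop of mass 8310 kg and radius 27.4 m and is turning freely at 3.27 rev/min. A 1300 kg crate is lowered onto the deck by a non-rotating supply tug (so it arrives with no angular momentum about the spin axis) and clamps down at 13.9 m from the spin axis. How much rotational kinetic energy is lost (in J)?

The added mass arrives with no angular momentum about the spin axis, and any external torque about the spin axis is negligible, so the system's angular momentum is conserved.
I_p = (8310)(27.4)² = 6.239e+06 kg·m².
Added inertia Σmr² = (1300)(13.9)² = 2.512e+05 kg·m²; I_f = 6.239e+06 + 2.512e+05 = 6.490e+06 kg·m².
ω_f = I_p ω_i / I_f = (6.239e+06)(3.27) / 6.490e+06 = 3.143 rpm.
KE_i = ½(6.239e+06)(0.3424 rad/s)² = 3.658e+05 J; KE_f = ½(6.490e+06)(0.3292)² = 3.516e+05 J.

energy lost ≈ 14200 J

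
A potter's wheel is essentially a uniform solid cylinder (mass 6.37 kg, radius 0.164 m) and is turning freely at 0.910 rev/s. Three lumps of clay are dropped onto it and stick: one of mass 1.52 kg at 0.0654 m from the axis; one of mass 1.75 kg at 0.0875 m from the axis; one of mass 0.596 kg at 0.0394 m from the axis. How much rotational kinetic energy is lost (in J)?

energy lost ≈ 0.274 J

The added mass arrives with no angular momentum about the axis, and any external torque about the axis is negligible, so the system's angular momentum is conserved.
I_p = ½(6.37)(0.164)² = 0.08566 kg·m².
Added inertia Σmr² = (1.52)(0.0654)² + (1.75)(0.0875)² + (0.596)(0.0394)² = 0.02082 kg·m²; I_f = 0.08566 + 0.02082 = 0.1065 kg·m².
ω_f = I_p ω_i / I_f = (0.08566)(0.910) / 0.1065 = 0.7320 rev/s.
KE_i = ½(0.08566)(5.718 rad/s)² = 1.400 J; KE_f = ½(0.1065)(4.600)² = 1.126 J.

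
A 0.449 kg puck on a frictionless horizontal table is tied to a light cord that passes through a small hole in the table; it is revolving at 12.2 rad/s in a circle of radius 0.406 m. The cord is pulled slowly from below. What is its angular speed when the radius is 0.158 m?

No torque about the axis ⇒ m r₁² ω₁ = m r₂² ω₂.
ω₂ = ω₁ (r₁/r₂)² = (12.2)(0.406/0.158)² = 80.56 rad/s.

ω₂ ≈ 80.6 rad/s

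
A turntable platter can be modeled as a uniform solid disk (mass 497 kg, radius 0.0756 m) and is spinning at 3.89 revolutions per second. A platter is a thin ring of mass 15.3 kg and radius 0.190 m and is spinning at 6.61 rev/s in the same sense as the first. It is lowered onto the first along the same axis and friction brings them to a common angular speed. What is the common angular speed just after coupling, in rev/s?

The coupling torques are internal; angular momentum about the shared axis is conserved.
Moments of inertia: I_A = ½(497)(0.0756)² = 1.420 kg·m²; I_B = (15.3)(0.190)² = 0.5523 kg·m².
Taking A's sense as positive: L = (1.420)(3.89) + (0.5523)(6.61) = 9.176 kg·m²·rev/s.
Combined I = 1.420 + 0.5523 = 1.973 kg·m².
ω_f = L / I = 9.176 / 1.973 = 4.652 rev/s.

|ω_f| ≈ 4.65 rev/s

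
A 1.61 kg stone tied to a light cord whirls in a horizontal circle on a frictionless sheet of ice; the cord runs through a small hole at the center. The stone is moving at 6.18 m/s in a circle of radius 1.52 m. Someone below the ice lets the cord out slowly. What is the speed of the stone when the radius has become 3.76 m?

Central (radial) force ⇒ zero torque about the center ⇒ m v r is constant.
v₂ = v₁ r₁ / r₂ = (6.18)(1.52) / (3.76) = 2.498 m/s.

v₂ ≈ 2.50 m/s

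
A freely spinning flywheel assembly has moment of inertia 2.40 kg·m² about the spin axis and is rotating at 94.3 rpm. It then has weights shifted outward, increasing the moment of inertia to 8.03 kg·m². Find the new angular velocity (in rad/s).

No external torque acts about the spin axis, so angular momentum is conserved.
ω₂ = I₁ω₁ / I₂ = (2.400)(94.3 rpm) / (8.030) = 28.18 rpm = 2.951 rad/s.

ω₂ ≈ 2.95 rad/s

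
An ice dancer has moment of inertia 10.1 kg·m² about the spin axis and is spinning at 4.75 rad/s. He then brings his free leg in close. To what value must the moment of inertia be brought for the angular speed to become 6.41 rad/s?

Angular momentum about the spin axis is conserved since the torque about it is zero.
I₂ = I₁ω₁ / ω₂ = (10.1)(4.75) / (6.41) = 7.484 kg·m².

I₂ ≈ 7.48 kg·m²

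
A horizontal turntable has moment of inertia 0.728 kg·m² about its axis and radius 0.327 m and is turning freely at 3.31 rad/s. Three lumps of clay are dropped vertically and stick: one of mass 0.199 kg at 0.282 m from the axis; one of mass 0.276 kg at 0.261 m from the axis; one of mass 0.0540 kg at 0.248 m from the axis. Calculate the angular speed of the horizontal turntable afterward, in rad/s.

No external torque acts about the axis; L_before = L_after.
Added inertia Σmr² = (0.199)(0.282)² + (0.276)(0.261)² + (0.0540)(0.248)² = 0.03795 kg·m²; I_f = 0.7280 + 0.03795 = 0.7659 kg·m².
ω_f = I_p ω_i / I_f = (0.7280)(3.31) / 0.7659 = 3.146 rad/s.

ω_f ≈ 3.15 rad/s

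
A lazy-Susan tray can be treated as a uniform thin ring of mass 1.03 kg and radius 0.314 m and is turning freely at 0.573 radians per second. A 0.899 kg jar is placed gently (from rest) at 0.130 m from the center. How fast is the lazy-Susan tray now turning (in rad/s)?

ω_f ≈ 0.498 rad/s

No external torque acts about the center; L_before = L_after.
I_p = (1.03)(0.314)² = 0.1016 kg·m².
Added inertia Σmr² = (0.899)(0.130)² = 0.01519 kg·m²; I_f = 0.1016 + 0.01519 = 0.1167 kg·m².
ω_f = I_p ω_i / I_f = (0.1016)(0.573) / 0.1167 = 0.4984 rad/s.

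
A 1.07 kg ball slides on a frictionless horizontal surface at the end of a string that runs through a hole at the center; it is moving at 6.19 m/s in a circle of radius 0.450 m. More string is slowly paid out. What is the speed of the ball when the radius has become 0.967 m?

v₂ ≈ 2.88 m/s

Central (radial) force ⇒ zero torque about the center ⇒ m v r is constant.
v₂ = v₁ r₁ / r₂ = (6.19)(0.450) / (0.967) = 2.881 m/s.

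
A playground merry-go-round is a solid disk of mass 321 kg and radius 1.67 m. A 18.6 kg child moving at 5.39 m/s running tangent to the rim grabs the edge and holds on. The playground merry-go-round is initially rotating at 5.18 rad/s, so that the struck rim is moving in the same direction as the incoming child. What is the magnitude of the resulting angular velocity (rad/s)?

The axle reaction passes through the axle and exerts no torque about it; angular momentum about the axle is conserved through the impact.
I_p = ½(321)(1.67)² = 447.6 kg·m². Taking the sense of the child's angular momentum as positive, L_{child} = m v R = (18.6)(5.39)(1.67) = 167.4 kg·m²/s.
L_i = +I_p ω_p + m v R = +(447.6)(5.18) + 167.4 = 2486 kg·m²/s.
After sticking, I_f = I_p + m R² = 447.6 + (18.6)(1.67)² = 499.5 kg·m².
ω_f = L_i / I_f = 2486 / 499.5 = 4.977 rad/s.

|ω_f| ≈ 4.98 rad/s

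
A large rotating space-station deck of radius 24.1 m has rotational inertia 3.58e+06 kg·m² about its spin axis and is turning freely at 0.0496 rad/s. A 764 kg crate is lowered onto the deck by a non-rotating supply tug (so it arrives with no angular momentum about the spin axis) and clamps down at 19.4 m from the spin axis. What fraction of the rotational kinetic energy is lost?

fraction ≈ 0.0743

The added mass arrives with no angular momentum about the spin axis, and any external torque about the spin axis is negligible, so the system's angular momentum is conserved.
Added inertia Σmr² = (764)(19.4)² = 2.875e+05 kg·m²; I_f = 3.580e+06 + 2.875e+05 = 3.868e+06 kg·m².
ω_f = I_p ω_i / I_f = (3.580e+06)(0.0496) / 3.868e+06 = 0.04591 rad/s.
KE_i = ½(3.580e+06)(0.04960 rad/s)² = 4404 J; KE_f = ½(3.868e+06)(0.04591)² = 4076 J.
Fraction lost = 0.07435.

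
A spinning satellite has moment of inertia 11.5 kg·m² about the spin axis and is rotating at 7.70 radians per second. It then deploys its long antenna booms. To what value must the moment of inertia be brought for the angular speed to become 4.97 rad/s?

No external torque acts about the spin axis, so angular momentum is conserved.
I₂ = I₁ω₁ / ω₂ = (11.5)(7.70) / (4.97) = 17.82 kg·m².

I₂ ≈ 17.8 kg·m²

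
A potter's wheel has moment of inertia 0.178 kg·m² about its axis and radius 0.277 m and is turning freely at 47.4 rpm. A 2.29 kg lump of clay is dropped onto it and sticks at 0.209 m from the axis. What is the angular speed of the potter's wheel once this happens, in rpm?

The added mass arrives with no angular momentum about the axis, and any external torque about the axis is negligible, so the system's angular momentum is conserved.
Added inertia Σmr² = (2.29)(0.209)² = 0.1000 kg·m²; I_f = 0.1780 + 0.1000 = 0.2780 kg·m².
ω_f = I_p ω_i / I_f = (0.1780)(47.4) / 0.2780 = 30.35 rpm.

ω_f ≈ 30.3 rpm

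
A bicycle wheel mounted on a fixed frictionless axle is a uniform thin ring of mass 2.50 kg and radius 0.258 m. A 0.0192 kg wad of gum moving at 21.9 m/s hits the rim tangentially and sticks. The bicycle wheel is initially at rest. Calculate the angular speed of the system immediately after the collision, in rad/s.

The axle reaction passes through the axle and exerts no torque about it; angular momentum about the axle is conserved through the impact.
I_p = (2.50)(0.258)² = 0.1664 kg·m². Taking the sense of the wad of gum's angular momentum as positive, L_{wad} = m v R = (0.0192)(21.9)(0.258) = 0.1085 kg·m²/s.
L_i = 0 + 0.1085 = 0.1085 kg·m²/s.
After sticking, I_f = I_p + m R² = 0.1664 + (0.0192)(0.258)² = 0.1677 kg·m².
ω_f = L_i / I_f = 0.1085 / 0.1677 = 0.6469 rad/s.

|ω_f| ≈ 0.647 rad/s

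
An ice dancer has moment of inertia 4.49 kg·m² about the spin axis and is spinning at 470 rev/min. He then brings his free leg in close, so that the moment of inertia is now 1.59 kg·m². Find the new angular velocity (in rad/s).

No external torque acts about the spin axis, so angular momentum is conserved.
ω₂ = I₁ω₁ / I₂ = (4.490)(470 rpm) / (1.590) = 1327 rpm = 139.0 rad/s.

ω₂ ≈ 139 rad/s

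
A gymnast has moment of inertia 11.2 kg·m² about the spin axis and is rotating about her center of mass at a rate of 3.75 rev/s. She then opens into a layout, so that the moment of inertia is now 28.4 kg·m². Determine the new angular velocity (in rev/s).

No external torque acts about the spin axis, so angular momentum is conserved.
ω₂ = I₁ω₁ / I₂ = (11.20)(3.75 rev/s) / (28.40) = 1.479 rev/s.

ω₂ ≈ 1.48 rev/s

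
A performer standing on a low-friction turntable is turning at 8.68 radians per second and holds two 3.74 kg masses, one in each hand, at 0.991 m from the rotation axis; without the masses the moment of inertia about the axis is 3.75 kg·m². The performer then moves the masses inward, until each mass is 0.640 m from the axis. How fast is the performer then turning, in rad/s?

With no external torque about the axis, L is conserved: I₁ω₁ = I₂ω₂.
I₁ = 3.75 + 2(3.74)(0.991)² = 11.10 kg·m²; I₂ = 3.75 + 2(3.74)(0.640)² = 6.814 kg·m².
ω₂ = I₁ω₁ / I₂ = (11.10)(8.68 rad/s) / (6.814) = 14.13 rad/s.

ω₂ ≈ 14.1 rad/s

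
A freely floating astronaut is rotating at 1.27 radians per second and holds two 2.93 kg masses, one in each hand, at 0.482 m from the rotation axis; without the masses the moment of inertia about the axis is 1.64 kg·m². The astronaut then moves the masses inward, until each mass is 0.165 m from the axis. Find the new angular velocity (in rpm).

ω₂ ≈ 20.2 rpm

With no external torque about the axis, L is conserved: I₁ω₁ = I₂ω₂.
I₁ = 1.64 + 2(2.93)(0.482)² = 3.001 kg·m²; I₂ = 1.64 + 2(2.93)(0.165)² = 1.800 kg·m².
ω₂ = I₁ω₁ / I₂ = (3.001)(1.27 rad/s) / (1.800) = 2.118 rad/s = 20.23 rpm.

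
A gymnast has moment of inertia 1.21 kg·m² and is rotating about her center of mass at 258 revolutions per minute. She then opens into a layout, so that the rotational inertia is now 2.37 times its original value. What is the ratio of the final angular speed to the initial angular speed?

Angular momentum about the spin axis is conserved since the torque about it is zero.
I₂ = 2.37 × 1.21 = 2.868 kg·m².
ω₂/ω₁ = I₁/I₂ = 1.210 / 2.868 = 0.4219.

ω₂/ω₁ ≈ 0.422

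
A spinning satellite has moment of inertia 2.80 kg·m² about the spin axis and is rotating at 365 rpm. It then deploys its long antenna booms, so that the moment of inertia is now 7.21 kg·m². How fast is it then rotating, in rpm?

No external torque acts about the spin axis, so angular momentum is conserved.
ω₂ = I₁ω₁ / I₂ = (2.800)(365 rpm) / (7.210) = 141.7 rpm.

ω₂ ≈ 142 rpm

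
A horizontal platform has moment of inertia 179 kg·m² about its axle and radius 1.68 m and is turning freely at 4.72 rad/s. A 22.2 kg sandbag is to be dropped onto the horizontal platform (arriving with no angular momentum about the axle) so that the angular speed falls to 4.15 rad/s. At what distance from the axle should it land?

No external torque acts about the axle; L_before = L_after.
I_p ω_i = (I_p + m r²) ω_f ⇒ m r² = I_p(ω_i/ω_f − 1) = 179.0(4.72/4.15 − 1) = 24.59 kg·m².
r = √(24.59/22.2) = 1.052 m.

r ≈ 1.05 m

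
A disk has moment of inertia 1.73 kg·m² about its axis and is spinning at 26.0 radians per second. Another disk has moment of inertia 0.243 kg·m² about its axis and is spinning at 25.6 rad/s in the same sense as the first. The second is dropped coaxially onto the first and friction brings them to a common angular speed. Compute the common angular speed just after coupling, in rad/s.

|ω_f| ≈ 26.0 rad/s

The coupling torques are internal; angular momentum about the shared axis is conserved.
Taking A's sense as positive: L = (1.730)(26.0) + (0.2430)(25.6) = 51.20 kg·m²·rad/s.
Combined I = 1.730 + 0.2430 = 1.973 kg·m².
ω_f = L / I = 51.20 / 1.973 = 25.95 rad/s.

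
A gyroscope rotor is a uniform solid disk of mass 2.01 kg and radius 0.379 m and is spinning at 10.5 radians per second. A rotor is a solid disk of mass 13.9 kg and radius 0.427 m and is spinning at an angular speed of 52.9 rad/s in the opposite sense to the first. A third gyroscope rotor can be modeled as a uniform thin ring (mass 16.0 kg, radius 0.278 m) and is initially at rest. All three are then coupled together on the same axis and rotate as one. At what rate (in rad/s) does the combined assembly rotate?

|ω_f| ≈ 24.7 rad/s

No external torque acts about the common axis, so total angular momentum is conserved.
Moments of inertia: I_A = ½(2.01)(0.379)² = 0.1444 kg·m²; I_B = ½(13.9)(0.427)² = 1.267 kg·m²; I_C = (16.0)(0.278)² = 1.237 kg·m².
Taking A's sense as positive: L = (0.1444)(10.5) − (1.267)(52.9) = -65.52 kg·m²·rad/s.
Combined I = 0.1444 + 1.267 + 1.237 = 2.648 kg·m².
ω_f = L / I = -65.52 / 2.648 = -24.74 rad/s.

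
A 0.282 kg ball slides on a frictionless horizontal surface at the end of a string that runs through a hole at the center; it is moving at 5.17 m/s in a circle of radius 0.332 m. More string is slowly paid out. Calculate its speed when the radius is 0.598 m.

Central (radial) force ⇒ zero torque about the center ⇒ m v r is constant.
v₂ = v₁ r₁ / r₂ = (5.17)(0.332) / (0.598) = 2.870 m/s.

v₂ ≈ 2.87 m/s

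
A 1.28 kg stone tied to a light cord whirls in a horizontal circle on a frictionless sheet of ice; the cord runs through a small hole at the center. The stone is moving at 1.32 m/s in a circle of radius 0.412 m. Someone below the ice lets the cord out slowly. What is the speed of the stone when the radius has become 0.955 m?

Central (radial) force ⇒ zero torque about the center ⇒ m v r is constant.
v₂ = v₁ r₁ / r₂ = (1.32)(0.412) / (0.955) = 0.5695 m/s.

v₂ ≈ 0.569 m/s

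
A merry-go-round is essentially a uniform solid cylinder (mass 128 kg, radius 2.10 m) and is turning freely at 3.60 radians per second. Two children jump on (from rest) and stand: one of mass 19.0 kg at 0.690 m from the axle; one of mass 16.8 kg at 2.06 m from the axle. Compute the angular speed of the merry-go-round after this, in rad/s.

ω_f ≈ 2.80 rad/s

The added mass arrives with no angular momentum about the axle, and any external torque about the axle is negligible, so the system's angular momentum is conserved.
I_p = ½(128)(2.10)² = 282.2 kg·m².
Added inertia Σmr² = (19.0)(0.690)² + (16.8)(2.06)² = 80.34 kg·m²; I_f = 282.2 + 80.34 = 362.6 kg·m².
ω_f = I_p ω_i / I_f = (282.2)(3.60) / 362.6 = 2.802 rad/s.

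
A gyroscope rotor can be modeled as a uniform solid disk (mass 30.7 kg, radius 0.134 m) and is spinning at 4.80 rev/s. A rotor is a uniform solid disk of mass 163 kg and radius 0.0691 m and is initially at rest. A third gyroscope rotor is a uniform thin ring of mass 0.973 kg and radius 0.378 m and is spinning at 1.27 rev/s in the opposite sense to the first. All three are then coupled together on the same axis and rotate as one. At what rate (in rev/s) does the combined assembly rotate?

|ω_f| ≈ 1.43 rev/s

The coupling torques are internal; angular momentum about the shared axis is conserved.
Moments of inertia: I_A = ½(30.7)(0.134)² = 0.2756 kg·m²; I_B = ½(163)(0.0691)² = 0.3891 kg·m²; I_C = (0.973)(0.378)² = 0.1390 kg·m².
Taking A's sense as positive: L = (0.2756)(4.80) − (0.1390)(1.27) = 1.146 kg·m²·rev/s.
Combined I = 0.2756 + 0.3891 + 0.1390 = 0.8038 kg·m².
ω_f = L / I = 1.146 / 0.8038 = 1.426 rev/s.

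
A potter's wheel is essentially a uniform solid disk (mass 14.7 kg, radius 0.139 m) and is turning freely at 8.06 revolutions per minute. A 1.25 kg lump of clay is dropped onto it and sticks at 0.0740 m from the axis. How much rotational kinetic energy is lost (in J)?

No external torque acts about the axis; L_before = L_after.
I_p = ½(14.7)(0.139)² = 0.1420 kg·m².
Added inertia Σmr² = (1.25)(0.0740)² = 0.006845 kg·m²; I_f = 0.1420 + 0.006845 = 0.1489 kg·m².
ω_f = I_p ω_i / I_f = (0.1420)(8.06) / 0.1489 = 7.689 rpm.
KE_i = ½(0.1420)(0.8440 rad/s)² = 0.05058 J; KE_f = ½(0.1489)(0.8052)² = 0.04826 J.

energy lost ≈ 0.00233 J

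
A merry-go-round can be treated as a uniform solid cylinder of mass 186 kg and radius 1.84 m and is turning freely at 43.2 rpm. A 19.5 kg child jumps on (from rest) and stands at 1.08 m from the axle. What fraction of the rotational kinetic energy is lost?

fraction ≈ 0.0674

The added mass arrives with no angular momentum about the axle, and any external torque about the axle is negligible, so the system's angular momentum is conserved.
I_p = ½(186)(1.84)² = 314.9 kg·m².
Added inertia Σmr² = (19.5)(1.08)² = 22.74 kg·m²; I_f = 314.9 + 22.74 = 337.6 kg·m².
ω_f = I_p ω_i / I_f = (314.9)(43.2) / 337.6 = 40.29 rpm.
KE_i = ½(314.9)(4.524 rad/s)² = 3222 J; KE_f = ½(337.6)(4.219)² = 3005 J.
Fraction lost = 0.06737.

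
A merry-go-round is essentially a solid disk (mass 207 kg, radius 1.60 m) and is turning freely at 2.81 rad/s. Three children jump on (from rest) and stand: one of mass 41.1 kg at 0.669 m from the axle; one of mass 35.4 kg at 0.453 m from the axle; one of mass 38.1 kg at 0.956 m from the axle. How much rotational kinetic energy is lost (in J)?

No external torque acts about the axle; L_before = L_after.
I_p = ½(207)(1.60)² = 265.0 kg·m².
Added inertia Σmr² = (41.1)(0.669)² + (35.4)(0.453)² + (38.1)(0.956)² = 60.48 kg·m²; I_f = 265.0 + 60.48 = 325.4 kg·m².
ω_f = I_p ω_i / I_f = (265.0)(2.81) / 325.4 = 2.288 rad/s.
KE_i = ½(265.0)(2.810 rad/s)² = 1046 J; KE_f = ½(325.4)(2.288)² = 851.7 J.

energy lost ≈ 194 J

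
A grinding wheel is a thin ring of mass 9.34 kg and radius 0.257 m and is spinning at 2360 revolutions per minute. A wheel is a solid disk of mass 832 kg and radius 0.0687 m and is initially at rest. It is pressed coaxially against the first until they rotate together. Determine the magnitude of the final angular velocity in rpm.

|ω_f| ≈ 564 rpm

No external torque acts about the common axis, so total angular momentum is conserved.
Moments of inertia: I_A = (9.34)(0.257)² = 0.6169 kg·m²; I_B = ½(832)(0.0687)² = 1.963 kg·m².
Taking A's sense as positive: L = (0.6169)(2360) = 1456 kg·m²·rpm.
Combined I = 0.6169 + 1.963 = 2.580 kg·m².
ω_f = L / I = 1456 / 2.580 = 564.2 rpm.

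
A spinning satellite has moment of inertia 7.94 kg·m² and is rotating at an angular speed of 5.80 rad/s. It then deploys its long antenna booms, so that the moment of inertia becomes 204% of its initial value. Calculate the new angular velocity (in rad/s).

ω₂ ≈ 2.84 rad/s

Angular momentum about the spin axis is conserved since the torque about it is zero.
I₂ = 2.04 × 7.94 = 16.20 kg·m².
ω₂ = I₁ω₁ / I₂ = (7.940)(5.80 rad/s) / (16.20) = 2.843 rad/s.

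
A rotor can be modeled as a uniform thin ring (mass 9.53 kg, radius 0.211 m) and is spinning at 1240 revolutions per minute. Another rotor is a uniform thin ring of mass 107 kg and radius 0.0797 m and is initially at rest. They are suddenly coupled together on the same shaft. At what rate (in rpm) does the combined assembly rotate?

No external torque acts about the common axis, so total angular momentum is conserved.
Moments of inertia: I_A = (9.53)(0.211)² = 0.4243 kg·m²; I_B = (107)(0.0797)² = 0.6797 kg·m².
Taking A's sense as positive: L = (0.4243)(1240) = 526.1 kg·m²·rpm.
Combined I = 0.4243 + 0.6797 = 1.104 kg·m².
ω_f = L / I = 526.1 / 1.104 = 476.6 rpm.

|ω_f| ≈ 477 rpm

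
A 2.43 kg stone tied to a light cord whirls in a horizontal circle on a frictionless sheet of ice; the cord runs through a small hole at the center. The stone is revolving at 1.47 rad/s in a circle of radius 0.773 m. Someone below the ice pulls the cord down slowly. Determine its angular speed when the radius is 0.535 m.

No torque about the axis ⇒ m r₁² ω₁ = m r₂² ω₂.
ω₂ = ω₁ (r₁/r₂)² = (1.47)(0.773/0.535)² = 3.069 rad/s.

ω₂ ≈ 3.07 rad/s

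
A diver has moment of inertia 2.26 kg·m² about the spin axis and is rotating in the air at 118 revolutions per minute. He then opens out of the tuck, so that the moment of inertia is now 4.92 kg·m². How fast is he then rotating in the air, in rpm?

ω₂ ≈ 54.2 rpm

With no external torque about the axis, L is conserved: I₁ω₁ = I₂ω₂.
ω₂ = I₁ω₁ / I₂ = (2.260)(118 rpm) / (4.920) = 54.20 rpm.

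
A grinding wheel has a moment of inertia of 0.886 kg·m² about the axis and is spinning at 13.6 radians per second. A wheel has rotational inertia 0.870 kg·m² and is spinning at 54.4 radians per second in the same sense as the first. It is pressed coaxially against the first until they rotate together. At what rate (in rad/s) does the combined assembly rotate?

|ω_f| ≈ 33.8 rad/s

The coupling torques are internal; angular momentum about the shared axis is conserved.
Taking A's sense as positive: L = (0.8860)(13.6) + (0.8700)(54.4) = 59.38 kg·m²·rad/s.
Combined I = 0.8860 + 0.8700 = 1.756 kg·m².
ω_f = L / I = 59.38 / 1.756 = 33.81 rad/s.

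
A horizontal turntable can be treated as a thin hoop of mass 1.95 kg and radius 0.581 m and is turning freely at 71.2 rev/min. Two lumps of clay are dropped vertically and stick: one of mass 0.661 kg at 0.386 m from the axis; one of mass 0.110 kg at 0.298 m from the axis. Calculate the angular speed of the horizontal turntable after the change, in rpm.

The added mass arrives with no angular momentum about the axis, and any external torque about the axis is negligible, so the system's angular momentum is conserved.
I_p = (1.95)(0.581)² = 0.6582 kg·m².
Added inertia Σmr² = (0.661)(0.386)² + (0.110)(0.298)² = 0.1083 kg·m²; I_f = 0.6582 + 0.1083 = 0.7665 kg·m².
ω_f = I_p ω_i / I_f = (0.6582)(71.2) / 0.7665 = 61.14 rpm.

ω_f ≈ 61.1 rpm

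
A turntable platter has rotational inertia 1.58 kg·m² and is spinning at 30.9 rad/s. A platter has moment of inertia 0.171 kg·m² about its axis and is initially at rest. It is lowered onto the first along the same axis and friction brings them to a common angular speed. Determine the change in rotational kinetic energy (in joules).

No external torque acts about the common axis, so total angular momentum is conserved.
Taking A's sense as positive: L = (1.580)(30.9) = 48.82 kg·m²·rad/s.
Combined I = 1.580 + 0.1710 = 1.751 kg·m².
ω_f = L / I = 48.82 / 1.751 = 27.88 rad/s.
KE_i = ½ΣIω² = 754.3 J; KE_f = ½(1.751)(27.88)² = 680.6 J.

ΔKE ≈ -73.7 J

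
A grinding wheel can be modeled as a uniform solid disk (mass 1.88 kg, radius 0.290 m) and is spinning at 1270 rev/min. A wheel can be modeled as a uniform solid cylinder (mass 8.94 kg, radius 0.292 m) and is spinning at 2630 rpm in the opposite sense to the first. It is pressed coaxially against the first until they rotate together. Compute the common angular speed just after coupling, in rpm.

No external torque acts about the common axis, so total angular momentum is conserved.
Moments of inertia: I_A = ½(1.88)(0.290)² = 0.07905 kg·m²; I_B = ½(8.94)(0.292)² = 0.3811 kg·m².
Taking A's sense as positive: L = (0.07905)(1270) − (0.3811)(2630) = -902.0 kg·m²·rpm.
Combined I = 0.07905 + 0.3811 = 0.4602 kg·m².
ω_f = L / I = -902.0 / 0.4602 = -1960 rpm.

|ω_f| ≈ 1960 rpm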